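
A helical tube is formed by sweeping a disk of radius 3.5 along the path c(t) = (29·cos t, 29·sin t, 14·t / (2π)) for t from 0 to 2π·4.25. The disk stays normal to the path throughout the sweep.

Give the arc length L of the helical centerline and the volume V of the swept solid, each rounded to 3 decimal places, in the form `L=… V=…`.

2πR = 2π·29 = 182.212374
per-turn = √(182.212374² + 14²) = √(33201.3492 + 196) = √33397.3492 = 182.749416
L = 4.25 × 182.749416 = 776.685020
V = π·3.5² × L = 38.484510 × 776.685020 = 29890.342417

L=776.685 V=29890.342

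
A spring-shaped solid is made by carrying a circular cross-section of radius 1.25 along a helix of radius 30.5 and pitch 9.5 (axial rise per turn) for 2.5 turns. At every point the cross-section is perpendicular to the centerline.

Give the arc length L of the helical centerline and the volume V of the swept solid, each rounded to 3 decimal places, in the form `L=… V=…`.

L=479.681 V=2354.630

2πR = 2π·30.5 = 191.637152
per-turn = √(191.637152² + 9.5²) = √(36724.7980 + 90.25) = √36815.0480 = 191.872478
L = 2.5 × 191.872478 = 479.681196
V = π·1.25² × L = 4.908739 × 479.681196 = 2354.629565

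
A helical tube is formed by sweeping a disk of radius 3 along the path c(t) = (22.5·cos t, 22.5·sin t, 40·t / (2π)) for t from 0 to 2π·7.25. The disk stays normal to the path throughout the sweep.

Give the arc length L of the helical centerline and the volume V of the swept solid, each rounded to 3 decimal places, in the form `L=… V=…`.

L=1065.181 V=30117.295

2πR = 2π·22.5 = 141.371669
per-turn = √(141.371669² + 40²) = √(19985.9489 + 1600) = √21585.9489 = 146.921574
L = 7.25 × 146.921574 = 1065.181412
V = π·3² × L = 28.274334 × 1065.181412 = 30117.294878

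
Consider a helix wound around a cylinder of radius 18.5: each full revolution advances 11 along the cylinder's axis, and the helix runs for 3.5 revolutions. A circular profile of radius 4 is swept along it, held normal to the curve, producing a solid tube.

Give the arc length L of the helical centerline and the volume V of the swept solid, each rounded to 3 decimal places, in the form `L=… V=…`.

2πR = 2π·18.5 = 116.238928
per-turn = √(116.238928² + 11²) = √(13511.4884 + 121) = √13632.4884 = 116.758248
L = 3.5 × 116.758248 = 408.653867
V = π·4² × L = 50.265482 × 408.653867 = 20541.183795

L=408.654 V=20541.184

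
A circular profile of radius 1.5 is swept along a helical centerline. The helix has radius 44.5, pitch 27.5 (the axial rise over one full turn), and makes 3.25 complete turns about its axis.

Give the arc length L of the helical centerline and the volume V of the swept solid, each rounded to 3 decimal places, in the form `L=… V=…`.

L=913.090 V=6454.255

2πR = 2π·44.5 = 279.601746
per-turn = √(279.601746² + 27.5²) = √(78177.1365 + 756.25) = √78933.3865 = 280.950861
L = 3.25 × 280.950861 = 913.090299
V = π·1.5² × L = 7.068583 × 913.090299 = 6454.254996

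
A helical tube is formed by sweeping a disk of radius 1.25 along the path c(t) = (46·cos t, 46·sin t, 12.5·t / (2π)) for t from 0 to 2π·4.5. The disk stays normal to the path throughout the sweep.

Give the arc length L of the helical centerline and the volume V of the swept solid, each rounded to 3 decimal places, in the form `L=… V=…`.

2πR = 2π·46 = 289.026524
per-turn = √(289.026524² + 12.5²) = √(83536.3317 + 156.25) = √83692.5817 = 289.296702
L = 4.5 × 289.296702 = 1301.835158
V = π·1.25² × L = 4.908739 × 1301.835158 = 6390.368388

L=1301.835 V=6390.368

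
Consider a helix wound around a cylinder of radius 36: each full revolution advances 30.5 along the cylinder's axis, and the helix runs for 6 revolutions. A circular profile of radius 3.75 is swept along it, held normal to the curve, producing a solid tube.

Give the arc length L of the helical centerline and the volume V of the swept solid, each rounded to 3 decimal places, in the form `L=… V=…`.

2πR = 2π·36 = 226.194671
per-turn = √(226.194671² + 30.5²) = √(51164.0292 + 930.25) = √52094.2792 = 228.241712
L = 6 × 228.241712 = 1369.450274
V = π·3.75² × L = 44.178647 × 1369.450274 = 60500.459797

L=1369.450 V=60500.460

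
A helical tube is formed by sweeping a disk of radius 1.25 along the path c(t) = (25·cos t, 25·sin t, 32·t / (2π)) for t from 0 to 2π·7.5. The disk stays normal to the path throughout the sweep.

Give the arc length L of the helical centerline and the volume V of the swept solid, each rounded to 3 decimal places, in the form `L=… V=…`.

L=1202.295 V=5901.751

2πR = 2π·25 = 157.079633
per-turn = √(157.079633² + 32²) = √(24674.0110 + 1024) = √25698.0110 = 160.305992
L = 7.5 × 160.305992 = 1202.294938
V = π·1.25² × L = 4.908739 × 1202.294938 = 5901.751478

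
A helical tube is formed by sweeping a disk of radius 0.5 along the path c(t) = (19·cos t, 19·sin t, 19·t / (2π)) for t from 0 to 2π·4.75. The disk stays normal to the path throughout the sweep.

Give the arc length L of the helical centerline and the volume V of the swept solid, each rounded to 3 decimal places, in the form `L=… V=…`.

2πR = 2π·19 = 119.380521
per-turn = √(119.380521² + 19²) = √(14251.7088 + 361) = √14612.7088 = 120.883037
L = 4.75 × 120.883037 = 574.194428
V = π·0.5² × L = 0.785398 × 574.194428 = 450.971249

L=574.194 V=450.971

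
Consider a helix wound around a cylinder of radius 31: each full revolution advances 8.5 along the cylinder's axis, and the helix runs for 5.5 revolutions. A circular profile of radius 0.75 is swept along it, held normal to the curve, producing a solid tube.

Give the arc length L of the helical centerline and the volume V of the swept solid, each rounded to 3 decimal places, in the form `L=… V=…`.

2πR = 2π·31 = 194.778745
per-turn = √(194.778745² + 8.5²) = √(37938.7593 + 72.25) = √38011.0093 = 194.964123
L = 5.5 × 194.964123 = 1072.302677
V = π·0.75² × L = 1.767146 × 1072.302677 = 1894.915245

L=1072.303 V=1894.915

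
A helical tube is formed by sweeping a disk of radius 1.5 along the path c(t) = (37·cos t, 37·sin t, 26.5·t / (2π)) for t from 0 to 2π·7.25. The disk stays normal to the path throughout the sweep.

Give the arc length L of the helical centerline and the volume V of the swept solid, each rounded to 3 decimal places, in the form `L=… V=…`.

L=1696.379 V=11990.998

2πR = 2π·37 = 232.477856
per-turn = √(232.477856² + 26.5²) = √(54045.9537 + 702.25) = √54748.2037 = 233.983341
L = 7.25 × 233.983341 = 1696.379220
V = π·1.5² × L = 7.068583 × 1696.379220 = 11990.998112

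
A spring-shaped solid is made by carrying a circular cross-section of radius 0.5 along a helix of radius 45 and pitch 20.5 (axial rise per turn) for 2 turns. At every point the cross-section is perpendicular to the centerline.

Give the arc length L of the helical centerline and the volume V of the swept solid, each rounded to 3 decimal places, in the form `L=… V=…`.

2πR = 2π·45 = 282.743339
per-turn = √(282.743339² + 20.5²) = √(79943.7956 + 420.25) = √80364.0456 = 283.485530
L = 2 × 283.485530 = 566.971060
V = π·0.5² × L = 0.785398 × 566.971060 = 445.298029

L=566.971 V=445.298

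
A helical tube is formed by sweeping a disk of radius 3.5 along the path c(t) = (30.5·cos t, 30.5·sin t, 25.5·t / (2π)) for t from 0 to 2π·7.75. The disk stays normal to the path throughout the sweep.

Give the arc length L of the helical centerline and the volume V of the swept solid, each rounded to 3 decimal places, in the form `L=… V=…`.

L=1498.279 V=57660.518

2πR = 2π·30.5 = 191.637152
per-turn = √(191.637152² + 25.5²) = √(36724.7980 + 650.25) = √37375.0480 = 193.326273
L = 7.75 × 193.326273 = 1498.278619
V = π·3.5² × L = 38.484510 × 1498.278619 = 57660.518492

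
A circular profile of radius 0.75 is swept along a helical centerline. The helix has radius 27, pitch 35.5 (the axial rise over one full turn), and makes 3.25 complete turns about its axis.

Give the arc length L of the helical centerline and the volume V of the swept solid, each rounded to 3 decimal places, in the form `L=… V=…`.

L=563.292 V=995.419

2πR = 2π·27 = 169.646003
per-turn = √(169.646003² + 35.5²) = √(28779.7664 + 1260.25) = √30040.0164 = 173.320560
L = 3.25 × 173.320560 = 563.291819
V = π·0.75² × L = 1.767146 × 563.291819 = 995.418811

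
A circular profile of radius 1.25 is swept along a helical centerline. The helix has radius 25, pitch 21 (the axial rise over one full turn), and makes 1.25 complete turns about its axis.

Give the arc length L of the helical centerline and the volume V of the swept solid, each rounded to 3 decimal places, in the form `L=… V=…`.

2πR = 2π·25 = 157.079633
per-turn = √(157.079633² + 21²) = √(24674.0110 + 441) = √25115.0110 = 158.477162
L = 1.25 × 158.477162 = 198.096453
V = π·1.25² × L = 4.908739 × 198.096453 = 972.403690

L=198.096 V=972.404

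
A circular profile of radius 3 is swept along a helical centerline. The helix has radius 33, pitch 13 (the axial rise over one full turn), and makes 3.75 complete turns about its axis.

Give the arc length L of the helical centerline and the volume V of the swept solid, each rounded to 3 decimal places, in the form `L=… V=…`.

L=779.071 V=22027.712

2πR = 2π·33 = 207.345115
per-turn = √(207.345115² + 13²) = √(42991.9968 + 169) = √43160.9968 = 207.752249
L = 3.75 × 207.752249 = 779.070932
V = π·3² × L = 28.274334 × 779.070932 = 22027.711649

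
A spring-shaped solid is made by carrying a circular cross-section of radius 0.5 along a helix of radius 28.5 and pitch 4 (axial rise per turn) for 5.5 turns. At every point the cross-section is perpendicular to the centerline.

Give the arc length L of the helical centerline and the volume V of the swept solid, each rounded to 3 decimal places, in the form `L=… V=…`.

2πR = 2π·28.5 = 179.070781
per-turn = √(179.070781² + 4²) = √(32066.3447 + 16) = √32082.3447 = 179.115451
L = 5.5 × 179.115451 = 985.134979
V = π·0.5² × L = 0.785398 × 985.134979 = 773.723203

L=985.135 V=773.723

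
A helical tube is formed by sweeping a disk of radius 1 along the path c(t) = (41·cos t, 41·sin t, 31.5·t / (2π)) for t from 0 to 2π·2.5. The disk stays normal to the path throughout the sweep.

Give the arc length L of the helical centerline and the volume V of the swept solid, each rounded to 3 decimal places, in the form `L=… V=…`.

L=648.823 V=2038.339

2πR = 2π·41 = 257.610598
per-turn = √(257.610598² + 31.5²) = √(66363.2200 + 992.25) = √67355.4700 = 259.529324
L = 2.5 × 259.529324 = 648.823310
V = π·1² × L = 3.141593 × 648.823310 = 2038.338544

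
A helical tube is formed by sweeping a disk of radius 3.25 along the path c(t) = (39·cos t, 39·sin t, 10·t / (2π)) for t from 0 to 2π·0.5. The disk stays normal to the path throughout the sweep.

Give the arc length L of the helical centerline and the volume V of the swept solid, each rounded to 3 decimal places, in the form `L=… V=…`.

2πR = 2π·39 = 245.044227
per-turn = √(245.044227² + 10²) = √(60046.6732 + 100) = √60146.6732 = 245.248187
L = 0.5 × 245.248187 = 122.624093
V = π·3.25² × L = 33.183072 × 122.624093 = 4069.044171

L=122.624 V=4069.044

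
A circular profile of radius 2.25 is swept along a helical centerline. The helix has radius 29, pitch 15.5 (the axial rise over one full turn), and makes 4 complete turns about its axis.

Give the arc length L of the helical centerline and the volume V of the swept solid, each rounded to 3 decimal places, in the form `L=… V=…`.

L=731.482 V=11633.715

2πR = 2π·29 = 182.212374
per-turn = √(182.212374² + 15.5²) = √(33201.3492 + 240.25) = √33441.5992 = 182.870444
L = 4 × 182.870444 = 731.481775
V = π·2.25² × L = 15.904313 × 731.481775 = 11633.714965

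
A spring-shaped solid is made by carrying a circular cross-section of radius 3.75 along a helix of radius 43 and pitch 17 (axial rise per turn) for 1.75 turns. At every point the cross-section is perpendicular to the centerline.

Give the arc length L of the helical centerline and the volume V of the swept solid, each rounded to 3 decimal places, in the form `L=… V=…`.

2πR = 2π·43 = 270.176968
per-turn = √(270.176968² + 17²) = √(72995.5942 + 289) = √73284.5942 = 270.711275
L = 1.75 × 270.711275 = 473.744730
V = π·3.75² × L = 44.178647 × 473.744730 = 20929.401066

L=473.745 V=20929.401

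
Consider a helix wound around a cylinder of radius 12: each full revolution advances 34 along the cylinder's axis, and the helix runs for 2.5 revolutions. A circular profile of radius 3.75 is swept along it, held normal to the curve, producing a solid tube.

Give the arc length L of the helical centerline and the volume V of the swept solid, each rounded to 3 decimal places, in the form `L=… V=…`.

2πR = 2π·12 = 75.398224
per-turn = √(75.398224² + 34²) = √(5684.8921 + 1156) = √6840.8921 = 82.709686
L = 2.5 × 82.709686 = 206.774215
V = π·3.75² × L = 44.178647 × 206.774215 = 9135.004974

L=206.774 V=9135.005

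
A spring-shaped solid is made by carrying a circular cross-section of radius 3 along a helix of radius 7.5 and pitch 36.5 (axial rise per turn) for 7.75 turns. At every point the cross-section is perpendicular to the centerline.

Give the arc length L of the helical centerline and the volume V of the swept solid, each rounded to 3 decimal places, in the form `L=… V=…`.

2πR = 2π·7.5 = 47.123890
per-turn = √(47.123890² + 36.5²) = √(2220.6610 + 1332.25) = √3552.9110 = 59.606300
L = 7.75 × 59.606300 = 461.948824
V = π·3² × L = 28.274334 × 461.948824 = 13061.295297

L=461.949 V=13061.295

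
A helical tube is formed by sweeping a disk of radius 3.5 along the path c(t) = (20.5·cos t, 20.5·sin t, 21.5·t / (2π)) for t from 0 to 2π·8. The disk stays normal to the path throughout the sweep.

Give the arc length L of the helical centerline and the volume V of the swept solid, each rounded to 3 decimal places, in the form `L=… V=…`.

2πR = 2π·20.5 = 128.805299
per-turn = √(128.805299² + 21.5²) = √(16590.8050 + 462.25) = √17053.0550 = 130.587346
L = 8 × 130.587346 = 1044.698770
V = π·3.5² × L = 38.484510 × 1044.698770 = 40204.720265

L=1044.699 V=40204.720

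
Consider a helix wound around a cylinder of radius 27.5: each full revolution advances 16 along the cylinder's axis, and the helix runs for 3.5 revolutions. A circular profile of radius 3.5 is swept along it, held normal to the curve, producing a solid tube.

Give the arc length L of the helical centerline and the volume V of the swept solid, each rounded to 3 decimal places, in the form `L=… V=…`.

L=607.344 V=23373.330

2πR = 2π·27.5 = 172.787596
per-turn = √(172.787596² + 16²) = √(29855.5533 + 256) = √30111.5533 = 173.526809
L = 3.5 × 173.526809 = 607.343830
V = π·3.5² × L = 38.484510 × 607.343830 = 23373.329711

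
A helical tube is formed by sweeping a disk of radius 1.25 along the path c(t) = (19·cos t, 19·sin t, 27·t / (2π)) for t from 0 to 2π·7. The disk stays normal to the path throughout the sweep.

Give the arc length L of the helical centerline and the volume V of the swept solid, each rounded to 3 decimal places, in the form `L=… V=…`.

2πR = 2π·19 = 119.380521
per-turn = √(119.380521² + 27²) = √(14251.7088 + 729) = √14980.7088 = 122.395706
L = 7 × 122.395706 = 856.769939
V = π·1.25² × L = 4.908739 × 856.769939 = 4205.659605

L=856.770 V=4205.660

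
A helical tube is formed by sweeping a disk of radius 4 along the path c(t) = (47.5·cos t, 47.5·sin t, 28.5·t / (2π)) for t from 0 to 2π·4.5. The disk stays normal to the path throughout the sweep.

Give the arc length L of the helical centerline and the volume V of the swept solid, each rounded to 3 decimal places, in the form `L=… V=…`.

L=1349.140 V=67815.196

2πR = 2π·47.5 = 298.451302
per-turn = √(298.451302² + 28.5²) = √(89073.1797 + 812.25) = √89885.4297 = 299.808989
L = 4.5 × 299.808989 = 1349.140449
V = π·4² × L = 50.265482 × 1349.140449 = 67815.195585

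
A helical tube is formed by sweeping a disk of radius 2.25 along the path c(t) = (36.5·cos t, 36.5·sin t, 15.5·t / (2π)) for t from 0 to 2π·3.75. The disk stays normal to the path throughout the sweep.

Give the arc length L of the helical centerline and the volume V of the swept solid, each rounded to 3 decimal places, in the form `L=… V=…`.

2πR = 2π·36.5 = 229.336264
per-turn = √(229.336264² + 15.5²) = √(52595.1219 + 240.25) = √52835.3719 = 229.859461
L = 3.75 × 229.859461 = 861.972979
V = π·2.25² × L = 15.904313 × 861.972979 = 13709.087892

L=861.973 V=13709.088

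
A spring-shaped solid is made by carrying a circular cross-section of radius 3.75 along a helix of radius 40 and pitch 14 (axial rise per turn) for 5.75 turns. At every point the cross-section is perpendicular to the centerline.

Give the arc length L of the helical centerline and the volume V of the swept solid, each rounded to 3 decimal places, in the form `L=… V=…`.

L=1447.373 V=63942.979

2πR = 2π·40 = 251.327412
per-turn = √(251.327412² + 14²) = √(63165.4682 + 196) = √63361.4682 = 251.717040
L = 5.75 × 251.717040 = 1447.372979
V = π·3.75² × L = 44.178647 × 1447.372979 = 63942.979484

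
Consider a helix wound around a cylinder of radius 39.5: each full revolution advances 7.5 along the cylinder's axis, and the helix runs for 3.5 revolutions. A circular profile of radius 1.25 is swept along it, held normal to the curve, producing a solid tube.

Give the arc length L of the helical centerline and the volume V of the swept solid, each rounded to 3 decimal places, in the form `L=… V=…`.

L=869.047 V=4265.924

2πR = 2π·39.5 = 248.185820
per-turn = √(248.185820² + 7.5²) = √(61596.2011 + 56.25) = √61652.4511 = 248.299116
L = 3.5 × 248.299116 = 869.046906
V = π·1.25² × L = 4.908739 × 869.046906 = 4265.924026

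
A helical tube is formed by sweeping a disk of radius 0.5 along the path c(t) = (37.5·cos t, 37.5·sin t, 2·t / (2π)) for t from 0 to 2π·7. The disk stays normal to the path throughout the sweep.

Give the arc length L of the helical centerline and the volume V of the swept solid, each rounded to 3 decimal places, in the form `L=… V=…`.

2πR = 2π·37.5 = 235.619449
per-turn = √(235.619449² + 2²) = √(55516.5248 + 4) = √55520.5248 = 235.627937
L = 7 × 235.627937 = 1649.395560
V = π·0.5² × L = 0.785398 × 1649.395560 = 1295.432243

L=1649.396 V=1295.432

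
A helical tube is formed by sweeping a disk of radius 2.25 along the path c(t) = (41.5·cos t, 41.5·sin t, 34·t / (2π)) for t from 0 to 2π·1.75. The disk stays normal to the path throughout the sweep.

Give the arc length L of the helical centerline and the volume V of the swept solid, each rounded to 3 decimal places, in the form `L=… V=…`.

2πR = 2π·41.5 = 260.752190
per-turn = √(260.752190² + 34²) = √(67991.7047 + 1156) = √69147.7047 = 262.959512
L = 1.75 × 262.959512 = 460.179145
V = π·2.25² × L = 15.904313 × 460.179145 = 7318.833074

L=460.179 V=7318.833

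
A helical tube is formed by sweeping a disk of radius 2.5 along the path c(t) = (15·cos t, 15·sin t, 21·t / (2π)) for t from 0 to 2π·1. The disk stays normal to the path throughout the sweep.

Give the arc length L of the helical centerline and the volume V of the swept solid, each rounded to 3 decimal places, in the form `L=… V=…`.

L=96.559 V=1895.932

2πR = 2π·15 = 94.247780
per-turn = √(94.247780² + 21²) = √(8882.6440 + 441) = √9323.6440 = 96.559018
L = 1 × 96.559018 = 96.559018
V = π·2.5² × L = 19.634954 × 96.559018 = 1895.931885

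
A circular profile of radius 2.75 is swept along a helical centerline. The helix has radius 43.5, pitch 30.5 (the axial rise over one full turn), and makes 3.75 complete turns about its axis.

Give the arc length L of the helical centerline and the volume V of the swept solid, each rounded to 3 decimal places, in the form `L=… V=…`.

L=1031.306 V=24502.083

2πR = 2π·43.5 = 273.318561
per-turn = √(273.318561² + 30.5²) = √(74703.0357 + 930.25) = √75633.2857 = 275.015065
L = 3.75 × 275.015065 = 1031.306492
V = π·2.75² × L = 23.758294 × 1031.306492 = 24502.083296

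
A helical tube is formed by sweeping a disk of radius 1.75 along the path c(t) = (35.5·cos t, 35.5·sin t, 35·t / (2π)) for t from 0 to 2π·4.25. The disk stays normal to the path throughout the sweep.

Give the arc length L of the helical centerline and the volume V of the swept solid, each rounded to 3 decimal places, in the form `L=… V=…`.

2πR = 2π·35.5 = 223.053078
per-turn = √(223.053078² + 35²) = √(49752.6758 + 1225) = √50977.6758 = 225.782364
L = 4.25 × 225.782364 = 959.575046
V = π·1.75² × L = 9.621128 × 959.575046 = 9232.193865

L=959.575 V=9232.194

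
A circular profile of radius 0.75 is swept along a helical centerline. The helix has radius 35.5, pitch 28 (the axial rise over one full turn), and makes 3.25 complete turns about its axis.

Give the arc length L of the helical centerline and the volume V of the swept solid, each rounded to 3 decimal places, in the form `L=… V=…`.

2πR = 2π·35.5 = 223.053078
per-turn = √(223.053078² + 28²) = √(49752.6758 + 784) = √50536.6758 = 224.803638
L = 3.25 × 224.803638 = 730.611824
V = π·0.75² × L = 1.767146 × 730.611824 = 1291.097666

L=730.612 V=1291.098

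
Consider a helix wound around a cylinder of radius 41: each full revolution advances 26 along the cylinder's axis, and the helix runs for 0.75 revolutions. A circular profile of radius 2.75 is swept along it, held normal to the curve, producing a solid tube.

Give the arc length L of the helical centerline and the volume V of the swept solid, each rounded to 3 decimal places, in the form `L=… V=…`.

L=194.189 V=4613.611

2πR = 2π·41 = 257.610598
per-turn = √(257.610598² + 26²) = √(66363.2200 + 676) = √67039.2200 = 258.919331
L = 0.75 × 258.919331 = 194.189498
V = π·2.75² × L = 23.758294 × 194.189498 = 4613.611278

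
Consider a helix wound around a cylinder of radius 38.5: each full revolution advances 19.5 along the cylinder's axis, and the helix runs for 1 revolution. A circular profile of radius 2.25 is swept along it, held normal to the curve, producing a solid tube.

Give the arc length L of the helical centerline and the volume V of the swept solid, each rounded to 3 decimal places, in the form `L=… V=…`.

L=242.687 V=3859.775

2πR = 2π·38.5 = 241.902634
per-turn = √(241.902634² + 19.5²) = √(58516.8845 + 380.25) = √58897.1345 = 242.687318
L = 1 × 242.687318 = 242.687318
V = π·2.25² × L = 15.904313 × 242.687318 = 3859.775026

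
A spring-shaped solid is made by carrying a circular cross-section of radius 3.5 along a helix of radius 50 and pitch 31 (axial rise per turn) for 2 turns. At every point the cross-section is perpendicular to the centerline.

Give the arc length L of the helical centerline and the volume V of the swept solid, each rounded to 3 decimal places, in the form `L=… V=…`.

2πR = 2π·50 = 314.159265
per-turn = √(314.159265² + 31²) = √(98696.0440 + 961) = √99657.0440 = 315.685039
L = 2 × 315.685039 = 631.370079
V = π·3.5² × L = 38.484510 × 631.370079 = 24297.968104

L=631.370 V=24297.968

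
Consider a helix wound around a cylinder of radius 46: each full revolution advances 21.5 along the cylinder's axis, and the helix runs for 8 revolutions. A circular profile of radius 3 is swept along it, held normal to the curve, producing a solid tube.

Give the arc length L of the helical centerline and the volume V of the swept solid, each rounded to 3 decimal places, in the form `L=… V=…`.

2πR = 2π·46 = 289.026524
per-turn = √(289.026524² + 21.5²) = √(83536.3317 + 462.25) = √83998.5817 = 289.825088
L = 8 × 289.825088 = 2318.600704
V = π·3² × L = 28.274334 × 2318.600704 = 65556.890451

L=2318.601 V=65556.890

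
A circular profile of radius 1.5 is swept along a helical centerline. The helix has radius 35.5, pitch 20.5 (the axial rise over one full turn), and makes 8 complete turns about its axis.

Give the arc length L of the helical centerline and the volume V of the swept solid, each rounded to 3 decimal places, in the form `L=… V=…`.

L=1791.945 V=12666.514

2πR = 2π·35.5 = 223.053078
per-turn = √(223.053078² + 20.5²) = √(49752.6758 + 420.25) = √50172.9258 = 223.993138
L = 8 × 223.993138 = 1791.945102
V = π·1.5² × L = 7.068583 × 1791.945102 = 12666.513532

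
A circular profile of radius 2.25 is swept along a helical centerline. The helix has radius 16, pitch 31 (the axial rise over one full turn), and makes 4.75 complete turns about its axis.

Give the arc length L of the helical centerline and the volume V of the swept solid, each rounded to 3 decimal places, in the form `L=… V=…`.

2πR = 2π·16 = 100.530965
per-turn = √(100.530965² + 31²) = √(10106.4749 + 961) = √11067.4749 = 105.202067
L = 4.75 × 105.202067 = 499.709818
V = π·2.25² × L = 15.904313 × 499.709818 = 7947.541265

L=499.710 V=7947.541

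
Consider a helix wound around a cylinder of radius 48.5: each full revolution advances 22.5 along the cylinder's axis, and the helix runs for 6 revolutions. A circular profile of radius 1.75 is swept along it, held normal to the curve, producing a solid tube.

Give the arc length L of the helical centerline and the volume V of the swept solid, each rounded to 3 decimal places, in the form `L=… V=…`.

L=1833.384 V=17639.221

2πR = 2π·48.5 = 304.734487
per-turn = √(304.734487² + 22.5²) = √(92863.1078 + 506.25) = √93369.3578 = 305.564000
L = 6 × 305.564000 = 1833.383997
V = π·1.75² × L = 9.621128 × 1833.383997 = 17639.221196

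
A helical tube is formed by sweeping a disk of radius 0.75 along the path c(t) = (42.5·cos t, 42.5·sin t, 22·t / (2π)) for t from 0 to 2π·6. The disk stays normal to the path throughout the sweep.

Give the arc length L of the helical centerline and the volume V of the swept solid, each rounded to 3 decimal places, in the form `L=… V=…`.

2πR = 2π·42.5 = 267.035376
per-turn = √(267.035376² + 22²) = √(71307.8918 + 484) = √71791.8918 = 267.940090
L = 6 × 267.940090 = 1607.640540
V = π·0.75² × L = 1.767146 × 1607.640540 = 2840.935336

L=1607.641 V=2840.935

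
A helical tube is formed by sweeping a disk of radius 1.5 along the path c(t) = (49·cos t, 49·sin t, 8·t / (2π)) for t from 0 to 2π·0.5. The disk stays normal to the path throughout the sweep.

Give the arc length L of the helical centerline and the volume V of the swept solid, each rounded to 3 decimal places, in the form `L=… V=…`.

2πR = 2π·49 = 307.876080
per-turn = √(307.876080² + 8²) = √(94787.6807 + 64) = √94851.6807 = 307.980000
L = 0.5 × 307.980000 = 153.990000
V = π·1.5² × L = 7.068583 × 153.990000 = 1088.491170

L=153.990 V=1088.491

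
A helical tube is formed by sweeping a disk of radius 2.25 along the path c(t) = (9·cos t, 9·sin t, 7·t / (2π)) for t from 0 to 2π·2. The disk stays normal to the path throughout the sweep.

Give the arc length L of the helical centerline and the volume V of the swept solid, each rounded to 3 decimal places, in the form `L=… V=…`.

2πR = 2π·9 = 56.548668
per-turn = √(56.548668² + 7²) = √(3197.7518 + 49) = √3246.7518 = 56.980276
L = 2 × 56.980276 = 113.960552
V = π·2.25² × L = 15.904313 × 113.960552 = 1812.464259

L=113.961 V=1812.464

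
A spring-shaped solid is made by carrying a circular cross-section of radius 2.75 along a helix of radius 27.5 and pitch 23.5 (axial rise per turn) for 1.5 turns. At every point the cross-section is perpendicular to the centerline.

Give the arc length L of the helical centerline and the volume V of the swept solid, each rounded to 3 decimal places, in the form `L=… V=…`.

L=261.568 V=6214.398

2πR = 2π·27.5 = 172.787596
per-turn = √(172.787596² + 23.5²) = √(29855.5533 + 552.25) = √30407.8033 = 174.378334
L = 1.5 × 174.378334 = 261.567501
V = π·2.75² × L = 23.758294 × 261.567501 = 6214.397700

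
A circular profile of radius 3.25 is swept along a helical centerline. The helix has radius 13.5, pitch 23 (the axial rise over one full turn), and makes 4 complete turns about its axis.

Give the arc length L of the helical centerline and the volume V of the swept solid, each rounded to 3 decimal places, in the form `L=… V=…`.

2πR = 2π·13.5 = 84.823002
per-turn = √(84.823002² + 23²) = √(7194.9416 + 529) = √7723.9416 = 87.885958
L = 4 × 87.885958 = 351.543832
V = π·3.25² × L = 33.183072 × 351.543832 = 11665.304426

L=351.544 V=11665.304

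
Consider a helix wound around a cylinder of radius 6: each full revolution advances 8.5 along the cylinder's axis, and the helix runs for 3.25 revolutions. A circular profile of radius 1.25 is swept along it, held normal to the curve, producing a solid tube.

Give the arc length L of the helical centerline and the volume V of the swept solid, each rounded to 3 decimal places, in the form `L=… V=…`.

2πR = 2π·6 = 37.699112
per-turn = √(37.699112² + 8.5²) = √(1421.2230 + 72.25) = √1493.4730 = 38.645479
L = 3.25 × 38.645479 = 125.597806
V = π·1.25² × L = 4.908739 × 125.597806 = 616.526789

L=125.598 V=616.527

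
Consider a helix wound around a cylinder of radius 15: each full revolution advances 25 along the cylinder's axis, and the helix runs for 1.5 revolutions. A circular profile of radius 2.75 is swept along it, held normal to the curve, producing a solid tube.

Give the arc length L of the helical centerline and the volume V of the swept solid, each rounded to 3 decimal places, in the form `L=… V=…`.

2πR = 2π·15 = 94.247780
per-turn = √(94.247780² + 25²) = √(8882.6440 + 625) = √9507.6440 = 97.507148
L = 1.5 × 97.507148 = 146.260722
V = π·2.75² × L = 23.758294 × 146.260722 = 3474.905308

L=146.261 V=3474.905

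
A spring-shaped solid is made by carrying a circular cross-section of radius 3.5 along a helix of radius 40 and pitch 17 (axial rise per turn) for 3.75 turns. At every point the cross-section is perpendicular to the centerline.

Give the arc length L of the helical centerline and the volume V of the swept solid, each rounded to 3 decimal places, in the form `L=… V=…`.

2πR = 2π·40 = 251.327412
per-turn = √(251.327412² + 17²) = √(63165.4682 + 289) = √63454.4682 = 251.901703
L = 3.75 × 251.901703 = 944.631388
V = π·3.5² × L = 38.484510 × 944.631388 = 36353.676092

L=944.631 V=36353.676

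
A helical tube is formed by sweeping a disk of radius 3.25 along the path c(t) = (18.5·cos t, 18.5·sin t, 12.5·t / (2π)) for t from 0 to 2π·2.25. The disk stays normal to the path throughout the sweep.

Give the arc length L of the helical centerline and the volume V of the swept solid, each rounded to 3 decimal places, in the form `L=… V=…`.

L=263.045 V=8728.657

2πR = 2π·18.5 = 116.238928
per-turn = √(116.238928² + 12.5²) = √(13511.4884 + 156.25) = √13667.7384 = 116.909103
L = 2.25 × 116.909103 = 263.045482
V = π·3.25² × L = 33.183072 × 263.045482 = 8728.657286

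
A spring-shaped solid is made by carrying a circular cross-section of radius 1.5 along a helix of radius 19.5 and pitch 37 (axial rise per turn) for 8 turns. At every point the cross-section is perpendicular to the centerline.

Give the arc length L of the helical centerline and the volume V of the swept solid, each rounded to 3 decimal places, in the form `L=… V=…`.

2πR = 2π·19.5 = 122.522113
per-turn = √(122.522113² + 37²) = √(15011.6683 + 1369) = √16380.6683 = 127.986985
L = 8 × 127.986985 = 1023.895879
V = π·1.5² × L = 7.068583 × 1023.895879 = 7237.493485

L=1023.896 V=7237.493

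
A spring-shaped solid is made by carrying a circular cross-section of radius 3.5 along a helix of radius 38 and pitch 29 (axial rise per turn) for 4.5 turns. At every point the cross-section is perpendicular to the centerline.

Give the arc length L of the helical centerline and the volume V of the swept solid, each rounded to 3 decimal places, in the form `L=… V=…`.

2πR = 2π·38 = 238.761042
per-turn = √(238.761042² + 29²) = √(57006.8350 + 841) = √57847.8350 = 240.515769
L = 4.5 × 240.515769 = 1082.320959
V = π·3.5² × L = 38.484510 × 1082.320959 = 41652.591792

L=1082.321 V=41652.592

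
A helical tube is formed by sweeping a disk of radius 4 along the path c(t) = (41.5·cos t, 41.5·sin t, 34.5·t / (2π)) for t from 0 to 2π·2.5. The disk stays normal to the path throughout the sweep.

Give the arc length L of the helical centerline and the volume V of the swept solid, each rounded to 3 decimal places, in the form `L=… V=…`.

L=657.562 V=33052.650

2πR = 2π·41.5 = 260.752190
per-turn = √(260.752190² + 34.5²) = √(67991.7047 + 1190.25) = √69181.9547 = 263.024628
L = 2.5 × 263.024628 = 657.561569
V = π·4² × L = 50.265482 × 657.561569 = 33052.649510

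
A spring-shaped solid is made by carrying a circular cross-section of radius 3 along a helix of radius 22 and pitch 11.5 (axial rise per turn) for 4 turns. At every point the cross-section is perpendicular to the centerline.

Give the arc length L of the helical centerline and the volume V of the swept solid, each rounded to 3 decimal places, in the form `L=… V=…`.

L=554.830 V=15687.462

2πR = 2π·22 = 138.230077
per-turn = √(138.230077² + 11.5²) = √(19107.5541 + 132.25) = √19239.8041 = 138.707621
L = 4 × 138.707621 = 554.830484
V = π·3² × L = 28.274334 × 554.830484 = 15687.462351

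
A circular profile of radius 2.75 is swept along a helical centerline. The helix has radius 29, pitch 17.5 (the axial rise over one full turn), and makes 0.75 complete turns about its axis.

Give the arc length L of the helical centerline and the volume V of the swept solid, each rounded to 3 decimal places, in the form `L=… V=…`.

L=137.288 V=3261.731

2πR = 2π·29 = 182.212374
per-turn = √(182.212374² + 17.5²) = √(33201.3492 + 306.25) = √33507.5992 = 183.050810
L = 0.75 × 183.050810 = 137.288108
V = π·2.75² × L = 23.758294 × 137.288108 = 3261.731289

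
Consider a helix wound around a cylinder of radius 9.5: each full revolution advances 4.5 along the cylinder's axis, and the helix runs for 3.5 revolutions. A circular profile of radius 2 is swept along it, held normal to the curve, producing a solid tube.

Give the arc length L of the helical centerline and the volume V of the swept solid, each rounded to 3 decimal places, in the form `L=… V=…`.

2πR = 2π·9.5 = 59.690260
per-turn = √(59.690260² + 4.5²) = √(3562.9272 + 20.25) = √3583.1772 = 59.859646
L = 3.5 × 59.859646 = 209.508760
V = π·2² × L = 12.566371 × 209.508760 = 2632.764726

L=209.509 V=2632.765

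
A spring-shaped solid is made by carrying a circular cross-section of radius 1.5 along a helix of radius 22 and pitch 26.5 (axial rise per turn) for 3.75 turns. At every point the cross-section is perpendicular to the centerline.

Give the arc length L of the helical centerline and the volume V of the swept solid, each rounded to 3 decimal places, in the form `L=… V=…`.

2πR = 2π·22 = 138.230077
per-turn = √(138.230077² + 26.5²) = √(19107.5541 + 702.25) = √19809.8041 = 140.747306
L = 3.75 × 140.747306 = 527.802397
V = π·1.5² × L = 7.068583 × 527.802397 = 3730.815300

L=527.802 V=3730.815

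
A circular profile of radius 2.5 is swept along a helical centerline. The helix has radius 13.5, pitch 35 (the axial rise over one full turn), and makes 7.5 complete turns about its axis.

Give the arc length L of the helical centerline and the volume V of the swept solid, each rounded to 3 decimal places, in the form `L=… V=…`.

2πR = 2π·13.5 = 84.823002
per-turn = √(84.823002² + 35²) = √(7194.9416 + 1225) = √8419.9416 = 91.760240
L = 7.5 × 91.760240 = 688.201799
V = π·2.5² × L = 19.634954 × 688.201799 = 13512.810715

L=688.202 V=13512.811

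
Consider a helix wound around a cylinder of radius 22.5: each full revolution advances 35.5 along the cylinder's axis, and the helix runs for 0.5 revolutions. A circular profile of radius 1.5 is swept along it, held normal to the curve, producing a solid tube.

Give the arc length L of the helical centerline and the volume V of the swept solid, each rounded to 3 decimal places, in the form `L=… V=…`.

2πR = 2π·22.5 = 141.371669
per-turn = √(141.371669² + 35.5²) = √(19985.9489 + 1260.25) = √21246.1989 = 145.760759
L = 0.5 × 145.760759 = 72.880380
V = π·1.5² × L = 7.068583 × 72.880380 = 515.161046

L=72.880 V=515.161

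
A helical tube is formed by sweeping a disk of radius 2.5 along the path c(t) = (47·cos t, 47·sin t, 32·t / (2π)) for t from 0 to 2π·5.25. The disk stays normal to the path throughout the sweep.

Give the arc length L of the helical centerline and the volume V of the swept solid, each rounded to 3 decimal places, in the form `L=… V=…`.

2πR = 2π·47 = 295.309709
per-turn = √(295.309709² + 32²) = √(87207.8245 + 1024) = √88231.8245 = 297.038423
L = 5.25 × 297.038423 = 1559.451719
V = π·2.5² × L = 19.634954 × 1559.451719 = 30619.762891

L=1559.452 V=30619.763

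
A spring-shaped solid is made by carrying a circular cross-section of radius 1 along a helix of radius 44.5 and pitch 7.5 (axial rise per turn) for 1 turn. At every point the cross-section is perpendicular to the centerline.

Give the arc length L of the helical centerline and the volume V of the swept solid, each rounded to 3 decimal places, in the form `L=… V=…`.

L=279.702 V=878.711

2πR = 2π·44.5 = 279.601746
per-turn = √(279.601746² + 7.5²) = √(78177.1365 + 56.25) = √78233.3865 = 279.702318
L = 1 × 279.702318 = 279.702318
V = π·1² × L = 3.141593 × 279.702318 = 878.710746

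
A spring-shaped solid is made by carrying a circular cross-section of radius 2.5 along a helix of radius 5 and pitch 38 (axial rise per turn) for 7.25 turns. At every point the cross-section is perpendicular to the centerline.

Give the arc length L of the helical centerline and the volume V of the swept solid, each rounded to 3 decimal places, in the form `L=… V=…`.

2πR = 2π·5 = 31.415927
per-turn = √(31.415927² + 38²) = √(986.9604 + 1444) = √2430.9604 = 49.304771
L = 7.25 × 49.304771 = 357.459590
V = π·2.5² × L = 19.634954 × 357.459590 = 7018.702627

L=357.460 V=7018.703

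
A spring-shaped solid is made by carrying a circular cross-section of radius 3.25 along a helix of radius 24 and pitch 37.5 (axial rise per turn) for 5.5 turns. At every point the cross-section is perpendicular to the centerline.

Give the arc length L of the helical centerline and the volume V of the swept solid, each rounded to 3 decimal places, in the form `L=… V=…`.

L=854.641 V=28359.610

2πR = 2π·24 = 150.796447
per-turn = √(150.796447² + 37.5²) = √(22739.5685 + 1406.25) = √24145.8185 = 155.389248
L = 5.5 × 155.389248 = 854.640867
V = π·3.25² × L = 33.183072 × 854.640867 = 28359.609755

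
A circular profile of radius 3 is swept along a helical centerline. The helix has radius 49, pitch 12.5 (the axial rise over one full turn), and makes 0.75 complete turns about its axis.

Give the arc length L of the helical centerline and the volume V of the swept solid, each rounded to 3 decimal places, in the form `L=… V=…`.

2πR = 2π·49 = 307.876080
per-turn = √(307.876080² + 12.5²) = √(94787.6807 + 156.25) = √94943.9307 = 308.129730
L = 0.75 × 308.129730 = 231.097298
V = π·3² × L = 28.274334 × 231.097298 = 6534.122154

L=231.097 V=6534.122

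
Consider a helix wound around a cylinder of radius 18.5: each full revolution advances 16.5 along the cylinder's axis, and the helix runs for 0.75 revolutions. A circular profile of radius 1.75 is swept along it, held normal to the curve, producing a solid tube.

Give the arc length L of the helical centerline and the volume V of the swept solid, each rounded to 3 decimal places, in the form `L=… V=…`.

2πR = 2π·18.5 = 116.238928
per-turn = √(116.238928² + 16.5²) = √(13511.4884 + 272.25) = √13783.7384 = 117.404167
L = 0.75 × 117.404167 = 88.053125
V = π·1.75² × L = 9.621128 × 88.053125 = 847.170345

L=88.053 V=847.170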